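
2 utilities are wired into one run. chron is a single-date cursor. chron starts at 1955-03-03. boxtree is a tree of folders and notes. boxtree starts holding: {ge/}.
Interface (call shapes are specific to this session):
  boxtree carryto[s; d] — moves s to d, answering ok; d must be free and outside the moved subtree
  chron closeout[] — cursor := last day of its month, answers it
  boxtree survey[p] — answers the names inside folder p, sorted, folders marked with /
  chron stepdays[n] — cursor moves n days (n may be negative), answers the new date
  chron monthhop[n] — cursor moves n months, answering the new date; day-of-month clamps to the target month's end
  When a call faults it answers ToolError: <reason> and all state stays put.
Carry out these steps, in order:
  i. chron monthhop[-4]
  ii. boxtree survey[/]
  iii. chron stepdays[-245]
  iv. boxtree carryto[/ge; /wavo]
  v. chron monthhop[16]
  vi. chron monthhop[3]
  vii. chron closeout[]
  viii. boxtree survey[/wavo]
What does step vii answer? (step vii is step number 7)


Step: chron monthhop[n='-4']
Result: 1954-11-03
Step: boxtree survey[p='/']
Result: [ge/]
Step: chron stepdays[n='-245']
Result: 1954-03-03
Step: boxtree carryto[s='/ge'; d='/wavo']
Result: ok
Step: chron monthhop[n='16']
Result: 1955-07-03
Step: chron monthhop[n='3']
Result: 1955-10-03
Step: chron closeout[]
Result: 1955-10-31
Step: boxtree survey[p='/wavo']
Result: []

Answer: 1955-10-31


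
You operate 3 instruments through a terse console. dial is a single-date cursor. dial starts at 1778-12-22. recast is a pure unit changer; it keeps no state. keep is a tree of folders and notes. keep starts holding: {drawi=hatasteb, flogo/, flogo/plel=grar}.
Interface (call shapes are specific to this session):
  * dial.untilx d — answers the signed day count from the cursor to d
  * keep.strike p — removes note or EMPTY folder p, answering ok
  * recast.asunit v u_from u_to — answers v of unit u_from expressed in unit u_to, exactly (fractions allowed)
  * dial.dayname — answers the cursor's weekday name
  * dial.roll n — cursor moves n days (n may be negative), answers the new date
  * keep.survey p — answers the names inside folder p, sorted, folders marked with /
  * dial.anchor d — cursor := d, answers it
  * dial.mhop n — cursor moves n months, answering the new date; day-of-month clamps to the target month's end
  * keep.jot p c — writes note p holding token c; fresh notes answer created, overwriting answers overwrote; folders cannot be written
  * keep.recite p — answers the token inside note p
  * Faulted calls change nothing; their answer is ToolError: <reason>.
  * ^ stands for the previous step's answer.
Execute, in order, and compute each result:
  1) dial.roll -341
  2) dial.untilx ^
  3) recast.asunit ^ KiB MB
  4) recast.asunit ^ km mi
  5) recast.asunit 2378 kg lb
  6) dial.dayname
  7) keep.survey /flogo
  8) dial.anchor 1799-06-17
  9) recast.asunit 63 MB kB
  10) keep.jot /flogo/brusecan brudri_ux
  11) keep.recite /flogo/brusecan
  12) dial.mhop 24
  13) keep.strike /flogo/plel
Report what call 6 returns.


Act: dial.roll[n: -341]
Obs: 1778-01-15
Act: dial.untilx[d: ^]
Obs: 0
Act: recast.asunit[v: ^; u_from: KiB; u_to: MB]
Obs: 0
Act: recast.asunit[v: ^; u_from: km; u_to: mi]
Obs: 0
Act: recast.asunit[v: 2378; u_from: kg; u_to: lb]
Obs: 237800000000/45359237
Act: dial.dayname[]
Obs: Thursday
Act: keep.survey[p: /flogo]
Obs: [plel]
Act: dial.anchor[d: 1799-06-17]
Obs: 1799-06-17
Act: recast.asunit[v: 63; u_from: MB; u_to: kB]
Obs: 63000
Act: keep.jot[p: /flogo/brusecan; c: brudri_ux]
Obs: created
Act: keep.recite[p: /flogo/brusecan]
Obs: brudri_ux
Act: dial.mhop[n: 24]
Obs: 1801-06-17
Act: keep.strike[p: /flogo/plel]
Obs: ok

Answer: Thursday


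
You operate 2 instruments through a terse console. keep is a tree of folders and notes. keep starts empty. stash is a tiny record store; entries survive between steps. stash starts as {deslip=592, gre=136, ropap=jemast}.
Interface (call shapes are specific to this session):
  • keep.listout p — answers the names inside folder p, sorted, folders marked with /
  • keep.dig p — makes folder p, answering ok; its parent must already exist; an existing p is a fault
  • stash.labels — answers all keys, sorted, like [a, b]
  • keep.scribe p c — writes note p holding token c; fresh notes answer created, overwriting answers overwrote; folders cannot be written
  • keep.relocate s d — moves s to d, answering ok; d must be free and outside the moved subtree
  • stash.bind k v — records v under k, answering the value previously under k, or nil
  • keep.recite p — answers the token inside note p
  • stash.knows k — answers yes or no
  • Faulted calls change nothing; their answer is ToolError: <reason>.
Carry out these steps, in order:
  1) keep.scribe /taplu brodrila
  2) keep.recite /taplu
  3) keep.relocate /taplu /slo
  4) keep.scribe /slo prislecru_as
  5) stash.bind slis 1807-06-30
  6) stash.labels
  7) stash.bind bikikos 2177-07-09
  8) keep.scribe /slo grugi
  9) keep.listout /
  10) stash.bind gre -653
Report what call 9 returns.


Answer: [slo]

Derivation:
[in] keep.scribe p→/taplu c→brodrila
  created
[in] keep.recite p→/taplu
  brodrila
[in] keep.relocate s→/taplu d→/slo
  ok
[in] keep.scribe p→/slo c→prislecru_as
  overwrote
[in] stash.bind k→slis v→1807-06-30
  nil
[in] stash.labels
  [deslip, gre, ropap, slis]
[in] stash.bind k→bikikos v→2177-07-09
  nil
[in] keep.scribe p→/slo c→grugi
  overwrote
[in] keep.listout p→/
  [slo]
[in] stash.bind k→gre v→-653
  136


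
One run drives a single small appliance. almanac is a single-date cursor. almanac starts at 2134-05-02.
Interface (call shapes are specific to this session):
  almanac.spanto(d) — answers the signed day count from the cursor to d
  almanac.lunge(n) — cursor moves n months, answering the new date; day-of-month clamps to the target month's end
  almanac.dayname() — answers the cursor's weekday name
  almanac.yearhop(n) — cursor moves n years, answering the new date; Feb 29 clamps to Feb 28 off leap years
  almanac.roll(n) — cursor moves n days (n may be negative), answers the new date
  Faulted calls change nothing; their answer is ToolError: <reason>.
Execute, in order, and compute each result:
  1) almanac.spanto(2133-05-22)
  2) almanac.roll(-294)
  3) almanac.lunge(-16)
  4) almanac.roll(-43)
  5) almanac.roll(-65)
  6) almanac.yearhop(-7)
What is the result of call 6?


Answer: 2124-11-25

Derivation:
! almanac.spanto(d=2133-05-22) : -345
! almanac.roll(n=-294) : 2133-07-12
! almanac.lunge(n=-16) : 2132-03-12
! almanac.roll(n=-43) : 2132-01-29
! almanac.roll(n=-65) : 2131-11-25
! almanac.yearhop(n=-7) : 2124-11-25


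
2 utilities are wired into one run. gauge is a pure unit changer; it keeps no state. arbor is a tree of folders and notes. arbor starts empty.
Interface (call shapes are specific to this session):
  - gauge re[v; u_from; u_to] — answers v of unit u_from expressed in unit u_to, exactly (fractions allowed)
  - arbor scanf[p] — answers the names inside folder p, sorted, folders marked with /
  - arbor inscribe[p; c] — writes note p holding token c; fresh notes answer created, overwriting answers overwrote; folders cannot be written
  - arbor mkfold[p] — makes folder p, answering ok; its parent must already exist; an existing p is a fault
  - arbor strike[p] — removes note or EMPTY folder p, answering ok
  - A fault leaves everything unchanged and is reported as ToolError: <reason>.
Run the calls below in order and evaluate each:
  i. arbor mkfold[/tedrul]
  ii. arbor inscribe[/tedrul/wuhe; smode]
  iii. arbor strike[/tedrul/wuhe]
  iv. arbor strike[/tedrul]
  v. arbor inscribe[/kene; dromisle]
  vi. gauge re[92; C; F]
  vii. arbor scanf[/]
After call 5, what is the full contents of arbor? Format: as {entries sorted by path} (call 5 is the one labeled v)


Answer: {kene=dromisle}

Derivation:
I invoke arbor mkfold passing p=/tedrul, and see ok.
I run arbor inscribe passing p=/tedrul/wuhe, c=smode, yielding created.
Next I call arbor strike passing p=/tedrul/wuhe, yielding ok.
Invoking arbor strike passing p=/tedrul, and see ok.
I run arbor inscribe passing p=/kene, c=dromisle, and observe created.
Invoking gauge re passing v=92, u_from=C, u_to=F, giving 988/5.
I use arbor scanf passing p=/, and observe [kene].


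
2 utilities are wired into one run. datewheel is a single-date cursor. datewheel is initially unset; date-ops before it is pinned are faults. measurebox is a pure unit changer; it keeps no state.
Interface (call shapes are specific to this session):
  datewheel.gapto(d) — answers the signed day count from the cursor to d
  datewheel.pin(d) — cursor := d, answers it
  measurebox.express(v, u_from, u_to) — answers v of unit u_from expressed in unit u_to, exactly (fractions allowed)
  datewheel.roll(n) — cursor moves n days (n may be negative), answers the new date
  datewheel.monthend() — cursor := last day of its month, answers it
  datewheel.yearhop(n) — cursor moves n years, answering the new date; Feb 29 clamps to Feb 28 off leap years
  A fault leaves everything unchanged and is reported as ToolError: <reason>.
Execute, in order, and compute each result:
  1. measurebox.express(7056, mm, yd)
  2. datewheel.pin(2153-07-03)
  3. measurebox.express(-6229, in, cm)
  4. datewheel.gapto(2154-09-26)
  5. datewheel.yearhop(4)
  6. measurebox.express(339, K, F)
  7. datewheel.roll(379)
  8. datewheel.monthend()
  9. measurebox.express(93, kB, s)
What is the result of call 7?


[in] measurebox.express 7056 mm yd
[out] 980/127
[in] datewheel.pin 2153-07-03
[out] 2153-07-03
[in] measurebox.express -6229 in cm
[out] -791083/50
[in] datewheel.gapto 2154-09-26
[out] 450
[in] datewheel.yearhop 4
[out] 2157-07-03
[in] measurebox.express 339 K F
[out] 15053/100
[in] datewheel.roll 379
[out] 2158-07-17
[in] datewheel.monthend
[out] 2158-07-31
[in] measurebox.express 93 kB s
[out] ToolError: incompatible units

Answer: 2158-07-17


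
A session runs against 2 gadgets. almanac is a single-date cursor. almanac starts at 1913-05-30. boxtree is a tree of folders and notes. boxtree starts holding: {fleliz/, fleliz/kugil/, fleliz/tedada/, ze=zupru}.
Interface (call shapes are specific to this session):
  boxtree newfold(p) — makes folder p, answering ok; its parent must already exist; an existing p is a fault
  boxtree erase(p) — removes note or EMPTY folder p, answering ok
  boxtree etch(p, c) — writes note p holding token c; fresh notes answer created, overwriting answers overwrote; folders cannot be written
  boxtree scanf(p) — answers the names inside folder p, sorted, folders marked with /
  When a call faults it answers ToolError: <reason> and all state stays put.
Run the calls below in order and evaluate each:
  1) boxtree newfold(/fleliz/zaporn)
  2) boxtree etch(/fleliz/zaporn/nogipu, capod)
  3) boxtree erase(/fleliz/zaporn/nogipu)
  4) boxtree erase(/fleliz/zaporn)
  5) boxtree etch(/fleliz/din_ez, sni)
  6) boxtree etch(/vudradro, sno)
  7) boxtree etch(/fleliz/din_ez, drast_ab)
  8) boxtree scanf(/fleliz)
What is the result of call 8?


Answer: [din_ez, kugil/, tedada/]

Derivation:
% boxtree newfold p: /fleliz/zaporn
[out] ok
% boxtree etch p: /fleliz/zaporn/nogipu c: capod
[out] created
% boxtree erase p: /fleliz/zaporn/nogipu
[out] ok
% boxtree erase p: /fleliz/zaporn
[out] ok
% boxtree etch p: /fleliz/din_ez c: sni
[out] created
% boxtree etch p: /vudradro c: sno
[out] created
% boxtree etch p: /fleliz/din_ez c: drast_ab
[out] overwrote
% boxtree scanf p: /fleliz
[out] [din_ez, kugil/, tedada/]


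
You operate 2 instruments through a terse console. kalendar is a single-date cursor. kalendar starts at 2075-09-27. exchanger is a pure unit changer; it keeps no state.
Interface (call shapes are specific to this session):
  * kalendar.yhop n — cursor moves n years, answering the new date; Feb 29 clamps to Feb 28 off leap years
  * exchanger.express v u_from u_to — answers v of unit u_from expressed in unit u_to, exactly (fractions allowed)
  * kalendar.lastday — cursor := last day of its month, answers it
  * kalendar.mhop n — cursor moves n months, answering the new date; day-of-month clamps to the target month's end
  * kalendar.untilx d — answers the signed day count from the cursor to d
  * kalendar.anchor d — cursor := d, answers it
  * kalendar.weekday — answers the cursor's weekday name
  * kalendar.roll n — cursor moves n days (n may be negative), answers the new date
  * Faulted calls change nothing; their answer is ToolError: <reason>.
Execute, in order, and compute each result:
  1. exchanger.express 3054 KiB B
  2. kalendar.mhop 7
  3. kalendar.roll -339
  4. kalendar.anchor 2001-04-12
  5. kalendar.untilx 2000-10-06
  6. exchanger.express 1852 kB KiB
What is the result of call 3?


Answer: 2075-05-24

Derivation:
Now I run exchanger.express with 3054, KiB, B, yielding 3127296.
I call kalendar.mhop with 7, and see 2076-04-27.
Next I call kalendar.roll with -339, and observe 2075-05-24.
Then kalendar.anchor with 2001-04-12, which returns 2001-04-12.
Using kalendar.untilx with 2000-10-06, giving -188.
I invoke exchanger.express with 1852, kB, KiB, and get 57875/32.


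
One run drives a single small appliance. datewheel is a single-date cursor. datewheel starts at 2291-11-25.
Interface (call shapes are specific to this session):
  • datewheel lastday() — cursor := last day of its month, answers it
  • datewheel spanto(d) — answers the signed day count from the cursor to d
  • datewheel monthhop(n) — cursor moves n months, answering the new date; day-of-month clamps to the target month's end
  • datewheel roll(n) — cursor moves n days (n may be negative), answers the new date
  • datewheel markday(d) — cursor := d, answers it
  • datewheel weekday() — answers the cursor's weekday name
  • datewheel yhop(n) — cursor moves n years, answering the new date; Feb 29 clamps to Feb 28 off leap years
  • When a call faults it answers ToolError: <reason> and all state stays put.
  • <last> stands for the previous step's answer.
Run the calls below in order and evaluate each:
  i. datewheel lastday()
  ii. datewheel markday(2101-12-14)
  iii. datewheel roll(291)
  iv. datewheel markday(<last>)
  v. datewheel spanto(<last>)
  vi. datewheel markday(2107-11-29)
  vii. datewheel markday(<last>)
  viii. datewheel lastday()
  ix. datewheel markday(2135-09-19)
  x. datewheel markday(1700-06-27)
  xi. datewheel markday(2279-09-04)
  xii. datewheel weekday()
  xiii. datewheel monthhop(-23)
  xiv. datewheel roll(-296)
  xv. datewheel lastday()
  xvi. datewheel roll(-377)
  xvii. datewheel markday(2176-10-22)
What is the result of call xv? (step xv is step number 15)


CALL datewheel lastday[]
RET  2291-11-30
CALL datewheel markday[d='2101-12-14']
RET  2101-12-14
CALL datewheel roll[n='291']
RET  2102-10-01
CALL datewheel markday[d='<last>']
RET  2102-10-01
CALL datewheel spanto[d='<last>']
RET  0
CALL datewheel markday[d='2107-11-29']
RET  2107-11-29
CALL datewheel markday[d='<last>']
RET  2107-11-29
CALL datewheel lastday[]
RET  2107-11-30
CALL datewheel markday[d='2135-09-19']
RET  2135-09-19
CALL datewheel markday[d='1700-06-27']
RET  1700-06-27
CALL datewheel markday[d='2279-09-04']
RET  2279-09-04
CALL datewheel weekday[]
RET  Thursday
CALL datewheel monthhop[n='-23']
RET  2277-10-04
CALL datewheel roll[n='-296']
RET  2276-12-12
CALL datewheel lastday[]
RET  2276-12-31
CALL datewheel roll[n='-377']
RET  2275-12-20
CALL datewheel markday[d='2176-10-22']
RET  2176-10-22

Answer: 2276-12-31


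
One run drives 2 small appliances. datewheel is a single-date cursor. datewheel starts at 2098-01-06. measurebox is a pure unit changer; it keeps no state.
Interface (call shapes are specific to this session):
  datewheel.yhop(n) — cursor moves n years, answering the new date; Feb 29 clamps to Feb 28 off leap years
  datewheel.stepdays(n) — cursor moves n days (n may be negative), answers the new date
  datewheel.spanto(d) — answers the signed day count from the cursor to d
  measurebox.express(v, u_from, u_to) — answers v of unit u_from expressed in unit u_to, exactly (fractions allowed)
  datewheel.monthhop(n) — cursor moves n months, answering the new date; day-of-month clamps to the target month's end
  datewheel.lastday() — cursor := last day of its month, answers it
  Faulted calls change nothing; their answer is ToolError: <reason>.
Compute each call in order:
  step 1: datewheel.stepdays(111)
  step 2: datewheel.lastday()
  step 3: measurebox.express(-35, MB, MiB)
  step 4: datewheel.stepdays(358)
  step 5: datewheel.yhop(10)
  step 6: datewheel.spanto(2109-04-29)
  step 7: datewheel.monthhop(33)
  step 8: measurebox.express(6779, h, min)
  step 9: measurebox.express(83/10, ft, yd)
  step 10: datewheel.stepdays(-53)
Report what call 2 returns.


Answer: 2098-04-30

Derivation:
I run datewheel.stepdays with n=111: 2098-04-27.
I try datewheel.lastday, → 2098-04-30.
Then measurebox.express with v=-35, u_from=MB, u_to=MiB, and see -546875/16384.
Using datewheel.stepdays with n=358, which returns 2099-04-23.
I call datewheel.yhop with n=10, → 2109-04-23.
Invoking datewheel.spanto with d=2109-04-29, and see 6.
Next I call datewheel.monthhop with n=33, and get 2112-01-23.
Invoking measurebox.express with v=6779, u_from=h, u_to=min, yielding 406740.
I run measurebox.express with v=83/10, u_from=ft, u_to=yd, and get 83/30.
Calling datewheel.stepdays with n=-53, and get 2111-12-01.


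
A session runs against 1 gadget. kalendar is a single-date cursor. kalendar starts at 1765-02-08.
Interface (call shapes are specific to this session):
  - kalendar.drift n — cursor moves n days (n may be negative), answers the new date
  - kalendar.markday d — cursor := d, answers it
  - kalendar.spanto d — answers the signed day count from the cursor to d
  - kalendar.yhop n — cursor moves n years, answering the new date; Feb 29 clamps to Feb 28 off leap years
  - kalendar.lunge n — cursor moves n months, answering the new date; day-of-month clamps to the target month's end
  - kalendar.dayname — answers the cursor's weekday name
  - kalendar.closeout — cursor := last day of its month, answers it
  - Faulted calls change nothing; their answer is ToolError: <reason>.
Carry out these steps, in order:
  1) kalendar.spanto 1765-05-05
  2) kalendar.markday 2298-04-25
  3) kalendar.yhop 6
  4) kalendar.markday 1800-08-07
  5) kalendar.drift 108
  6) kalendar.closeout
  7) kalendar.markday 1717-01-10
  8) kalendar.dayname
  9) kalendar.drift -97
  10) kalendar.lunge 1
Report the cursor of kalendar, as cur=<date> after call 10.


Answer: cur=1716-11-05

Derivation:
-- spanto(d='1765-05-05') ~> 86
-- markday(d='2298-04-25') ~> 2298-04-25
-- yhop(n='6') ~> 2304-04-25
-- markday(d='1800-08-07') ~> 1800-08-07
-- drift(n='108') ~> 1800-11-23
-- closeout() ~> 1800-11-30
-- markday(d='1717-01-10') ~> 1717-01-10
-- dayname() ~> Sunday
-- drift(n='-97') ~> 1716-10-05
-- lunge(n='1') ~> 1716-11-05


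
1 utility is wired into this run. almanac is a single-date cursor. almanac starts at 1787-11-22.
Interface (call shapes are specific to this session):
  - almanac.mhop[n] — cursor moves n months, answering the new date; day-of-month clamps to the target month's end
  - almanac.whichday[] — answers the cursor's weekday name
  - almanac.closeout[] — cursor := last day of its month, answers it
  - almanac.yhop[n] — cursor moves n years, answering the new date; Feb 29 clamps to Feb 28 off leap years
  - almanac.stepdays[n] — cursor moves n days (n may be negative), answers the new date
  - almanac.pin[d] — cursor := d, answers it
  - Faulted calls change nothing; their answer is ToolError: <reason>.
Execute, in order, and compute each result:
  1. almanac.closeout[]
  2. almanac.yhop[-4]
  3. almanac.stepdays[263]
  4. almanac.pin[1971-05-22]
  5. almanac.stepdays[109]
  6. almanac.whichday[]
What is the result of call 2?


Answer: 1783-11-30

Derivation:
==> closeout()
<== 1787-11-30
==> yhop(n→-4)
<== 1783-11-30
==> stepdays(n→263)
<== 1784-08-19
==> pin(d→1971-05-22)
<== 1971-05-22
==> stepdays(n→109)
<== 1971-09-08
==> whichday()
<== Wednesday


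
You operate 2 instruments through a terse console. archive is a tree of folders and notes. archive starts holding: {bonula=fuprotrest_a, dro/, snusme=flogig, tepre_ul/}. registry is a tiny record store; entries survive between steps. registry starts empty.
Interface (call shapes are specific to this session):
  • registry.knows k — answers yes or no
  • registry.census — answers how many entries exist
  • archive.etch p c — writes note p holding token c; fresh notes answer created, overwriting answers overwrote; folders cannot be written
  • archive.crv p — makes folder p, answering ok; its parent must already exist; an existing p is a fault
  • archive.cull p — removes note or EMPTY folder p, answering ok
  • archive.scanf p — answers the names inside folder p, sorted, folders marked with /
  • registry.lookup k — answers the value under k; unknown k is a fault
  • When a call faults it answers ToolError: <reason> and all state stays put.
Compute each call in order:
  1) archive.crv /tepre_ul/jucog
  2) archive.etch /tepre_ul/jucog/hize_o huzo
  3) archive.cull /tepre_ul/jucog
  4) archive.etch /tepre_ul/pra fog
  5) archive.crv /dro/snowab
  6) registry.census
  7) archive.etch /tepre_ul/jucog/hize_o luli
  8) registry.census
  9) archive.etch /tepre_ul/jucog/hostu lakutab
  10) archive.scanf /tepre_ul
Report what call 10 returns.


I try archive.crv(p→/tepre_ul/jucog), — result: ok.
Using archive.etch(p→/tepre_ul/jucog/hize_o, c→huzo), yielding created.
I call archive.cull(p→/tepre_ul/jucog), — result: ToolError: not empty.
Invoking archive.etch(p→/tepre_ul/pra, c→fog), and observe created.
I call archive.crv(p→/dro/snowab), — result: ok.
Next I call registry.census(), — result: 0.
I call archive.etch(p→/tepre_ul/jucog/hize_o, c→luli), and get overwrote.
Next I call registry.census(), and observe 0.
Using archive.etch(p→/tepre_ul/jucog/hostu, c→lakutab), which returns created.
Calling archive.scanf(p→/tepre_ul), — result: [jucog/, pra].

Answer: [jucog/, pra]


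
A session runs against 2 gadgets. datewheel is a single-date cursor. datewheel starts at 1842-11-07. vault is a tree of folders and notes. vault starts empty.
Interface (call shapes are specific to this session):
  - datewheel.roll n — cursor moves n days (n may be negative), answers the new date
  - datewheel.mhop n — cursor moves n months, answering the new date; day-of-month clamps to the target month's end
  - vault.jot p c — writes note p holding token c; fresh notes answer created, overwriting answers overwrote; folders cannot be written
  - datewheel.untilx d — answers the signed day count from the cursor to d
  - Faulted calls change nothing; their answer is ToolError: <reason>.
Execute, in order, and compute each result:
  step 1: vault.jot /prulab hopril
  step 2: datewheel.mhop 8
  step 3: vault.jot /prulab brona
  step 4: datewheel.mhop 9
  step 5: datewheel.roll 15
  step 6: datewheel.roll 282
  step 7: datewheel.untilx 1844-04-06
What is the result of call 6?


~$ jot p: /prulab c: hopril
= created
~$ mhop n: 8
= 1843-07-07
~$ jot p: /prulab c: brona
= overwrote
~$ mhop n: 9
= 1844-04-07
~$ roll n: 15
= 1844-04-22
~$ roll n: 282
= 1845-01-29
~$ untilx d: 1844-04-06
= -298

Answer: 1845-01-29


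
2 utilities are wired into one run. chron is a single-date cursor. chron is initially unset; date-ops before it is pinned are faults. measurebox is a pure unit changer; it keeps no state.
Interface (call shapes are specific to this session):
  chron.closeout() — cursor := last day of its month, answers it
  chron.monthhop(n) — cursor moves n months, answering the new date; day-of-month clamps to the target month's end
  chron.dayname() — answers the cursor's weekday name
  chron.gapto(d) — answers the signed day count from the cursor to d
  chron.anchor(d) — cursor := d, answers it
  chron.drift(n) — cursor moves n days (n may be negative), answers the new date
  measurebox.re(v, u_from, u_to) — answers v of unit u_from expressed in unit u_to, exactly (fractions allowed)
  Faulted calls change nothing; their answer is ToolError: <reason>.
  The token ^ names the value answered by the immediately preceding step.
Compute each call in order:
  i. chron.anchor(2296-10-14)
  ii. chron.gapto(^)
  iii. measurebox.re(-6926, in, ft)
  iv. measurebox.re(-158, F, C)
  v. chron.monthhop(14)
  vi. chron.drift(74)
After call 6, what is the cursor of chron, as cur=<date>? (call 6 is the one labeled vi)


I try chron.anchor using d→2296-10-14, which returns 2296-10-14.
I run chron.gapto using d→^, giving 0.
Now I run measurebox.re using v→-6926, u_from→in, u_to→ft, giving -3463/6.
I try measurebox.re using v→-158, u_from→F, u_to→C, → -950/9.
I invoke chron.monthhop using n→14, which returns 2297-12-14.
I call chron.drift using n→74, and get 2298-02-26.

Answer: cur=2298-02-26


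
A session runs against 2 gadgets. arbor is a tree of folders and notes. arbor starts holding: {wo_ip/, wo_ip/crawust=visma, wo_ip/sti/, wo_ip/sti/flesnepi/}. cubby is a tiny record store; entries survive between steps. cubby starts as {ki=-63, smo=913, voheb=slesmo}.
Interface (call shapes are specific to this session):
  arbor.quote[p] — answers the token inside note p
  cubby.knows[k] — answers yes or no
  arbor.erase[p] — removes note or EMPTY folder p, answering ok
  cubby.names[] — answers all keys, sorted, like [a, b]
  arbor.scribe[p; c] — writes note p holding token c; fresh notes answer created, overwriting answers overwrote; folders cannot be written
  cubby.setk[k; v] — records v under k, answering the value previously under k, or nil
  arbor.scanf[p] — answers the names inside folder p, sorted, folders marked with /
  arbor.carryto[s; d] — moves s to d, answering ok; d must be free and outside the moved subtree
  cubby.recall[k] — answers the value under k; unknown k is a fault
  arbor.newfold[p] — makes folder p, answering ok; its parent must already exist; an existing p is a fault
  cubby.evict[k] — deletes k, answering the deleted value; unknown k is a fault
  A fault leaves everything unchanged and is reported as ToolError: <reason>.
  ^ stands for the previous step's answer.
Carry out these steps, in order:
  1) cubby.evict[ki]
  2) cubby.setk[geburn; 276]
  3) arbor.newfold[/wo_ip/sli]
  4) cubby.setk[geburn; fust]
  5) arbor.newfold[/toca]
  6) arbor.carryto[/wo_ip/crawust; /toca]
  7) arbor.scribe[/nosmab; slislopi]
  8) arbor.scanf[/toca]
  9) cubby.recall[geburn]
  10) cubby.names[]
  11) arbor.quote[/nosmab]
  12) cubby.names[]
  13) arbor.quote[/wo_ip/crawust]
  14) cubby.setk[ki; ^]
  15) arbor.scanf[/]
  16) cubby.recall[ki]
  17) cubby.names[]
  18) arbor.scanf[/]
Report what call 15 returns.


Answer: [nosmab, toca/, wo_ip/]

Derivation:
→ cubby.evict(k=ki)
← -63
→ cubby.setk(k=geburn, v=276)
← nil
→ arbor.newfold(p=/wo_ip/sli)
← ok
→ cubby.setk(k=geburn, v=fust)
← 276
→ arbor.newfold(p=/toca)
← ok
→ arbor.carryto(s=/wo_ip/crawust, d=/toca)
← ToolError: exists
→ arbor.scribe(p=/nosmab, c=slislopi)
← created
→ arbor.scanf(p=/toca)
← []
→ cubby.recall(k=geburn)
← fust
→ cubby.names()
← [geburn, smo, voheb]
→ arbor.quote(p=/nosmab)
← slislopi
→ cubby.names()
← [geburn, smo, voheb]
→ arbor.quote(p=/wo_ip/crawust)
← visma
→ cubby.setk(k=ki, v=^)
← nil
→ arbor.scanf(p=/)
← [nosmab, toca/, wo_ip/]
→ cubby.recall(k=ki)
← visma
→ cubby.names()
← [geburn, ki, smo, voheb]
→ arbor.scanf(p=/)
← [nosmab, toca/, wo_ip/]


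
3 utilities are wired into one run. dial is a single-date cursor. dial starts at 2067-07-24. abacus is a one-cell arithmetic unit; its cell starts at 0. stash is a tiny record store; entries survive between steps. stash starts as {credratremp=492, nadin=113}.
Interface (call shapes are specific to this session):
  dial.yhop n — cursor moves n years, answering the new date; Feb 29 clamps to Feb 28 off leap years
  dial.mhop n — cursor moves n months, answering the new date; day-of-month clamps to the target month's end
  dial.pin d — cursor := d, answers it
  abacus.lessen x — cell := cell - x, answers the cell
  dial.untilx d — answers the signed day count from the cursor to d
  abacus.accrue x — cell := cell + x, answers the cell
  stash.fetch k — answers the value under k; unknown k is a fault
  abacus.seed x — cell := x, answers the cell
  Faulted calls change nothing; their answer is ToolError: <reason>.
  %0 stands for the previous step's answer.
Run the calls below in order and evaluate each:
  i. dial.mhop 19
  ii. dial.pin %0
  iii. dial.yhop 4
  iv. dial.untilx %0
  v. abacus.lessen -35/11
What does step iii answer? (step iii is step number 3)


CALL mhop[n='19']
RET  2069-02-24
CALL pin[d='%0']
RET  2069-02-24
CALL yhop[n='4']
RET  2073-02-24
CALL untilx[d='%0']
RET  0
CALL lessen[x='-35/11']
RET  35/11

Answer: 2073-02-24


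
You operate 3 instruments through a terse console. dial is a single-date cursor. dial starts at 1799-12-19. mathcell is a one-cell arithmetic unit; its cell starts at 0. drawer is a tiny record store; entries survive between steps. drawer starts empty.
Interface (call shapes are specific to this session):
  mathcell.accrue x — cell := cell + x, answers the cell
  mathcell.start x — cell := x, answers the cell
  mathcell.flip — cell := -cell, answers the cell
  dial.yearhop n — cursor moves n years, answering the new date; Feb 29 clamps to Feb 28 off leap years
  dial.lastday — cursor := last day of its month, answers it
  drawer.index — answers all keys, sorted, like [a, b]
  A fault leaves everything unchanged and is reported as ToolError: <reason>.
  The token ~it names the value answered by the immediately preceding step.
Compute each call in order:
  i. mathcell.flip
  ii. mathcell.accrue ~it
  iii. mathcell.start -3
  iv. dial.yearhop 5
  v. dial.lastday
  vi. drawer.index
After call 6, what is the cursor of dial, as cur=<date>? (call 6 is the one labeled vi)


Then mathcell.flip, giving 0.
I call mathcell.accrue(x='~it'), yielding 0.
I try mathcell.start(x='-3'), — result: -3.
I try dial.yearhop(n='5'), giving 1804-12-19.
Calling dial.lastday(), → 1804-12-31.
Then drawer.index(), and observe [].

Answer: cur=1804-12-31


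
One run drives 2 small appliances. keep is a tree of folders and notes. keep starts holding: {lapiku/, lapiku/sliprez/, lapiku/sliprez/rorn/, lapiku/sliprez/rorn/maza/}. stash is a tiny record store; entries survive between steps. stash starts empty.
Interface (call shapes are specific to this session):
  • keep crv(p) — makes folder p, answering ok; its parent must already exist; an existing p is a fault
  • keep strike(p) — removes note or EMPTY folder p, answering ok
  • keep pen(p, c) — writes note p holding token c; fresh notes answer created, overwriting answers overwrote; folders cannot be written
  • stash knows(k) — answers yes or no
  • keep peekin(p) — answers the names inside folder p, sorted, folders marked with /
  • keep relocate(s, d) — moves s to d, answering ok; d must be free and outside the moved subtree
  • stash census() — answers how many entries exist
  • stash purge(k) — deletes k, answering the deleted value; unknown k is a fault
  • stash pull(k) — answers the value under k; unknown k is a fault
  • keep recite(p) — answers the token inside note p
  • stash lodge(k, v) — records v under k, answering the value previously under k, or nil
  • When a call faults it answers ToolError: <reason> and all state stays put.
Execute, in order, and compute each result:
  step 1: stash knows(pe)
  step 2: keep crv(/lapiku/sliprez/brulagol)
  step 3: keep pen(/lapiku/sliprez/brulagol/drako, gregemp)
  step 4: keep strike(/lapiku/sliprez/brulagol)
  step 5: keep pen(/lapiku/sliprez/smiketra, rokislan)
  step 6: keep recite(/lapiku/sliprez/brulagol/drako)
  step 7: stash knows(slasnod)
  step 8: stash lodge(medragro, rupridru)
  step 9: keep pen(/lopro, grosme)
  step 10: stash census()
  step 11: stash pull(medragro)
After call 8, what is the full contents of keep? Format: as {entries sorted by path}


Answer: {lapiku/, lapiku/sliprez/, lapiku/sliprez/brulagol/, lapiku/sliprez/brulagol/drako=gregemp, lapiku/sliprez/rorn/, lapiku/sliprez/rorn/maza/, lapiku/sliprez/smiketra=rokislan}

Derivation:
> stash knows k='pe'
:: no
> keep crv p='/lapiku/sliprez/brulagol'
:: ok
> keep pen p='/lapiku/sliprez/brulagol/drako' c='gregemp'
:: created
> keep strike p='/lapiku/sliprez/brulagol'
:: ToolError: not empty
> keep pen p='/lapiku/sliprez/smiketra' c='rokislan'
:: created
> keep recite p='/lapiku/sliprez/brulagol/drako'
:: gregemp
> stash knows k='slasnod'
:: no
> stash lodge k='medragro' v='rupridru'
:: nil
> keep pen p='/lopro' c='grosme'
:: created
> stash census
:: 1
> stash pull k='medragro'
:: rupridru


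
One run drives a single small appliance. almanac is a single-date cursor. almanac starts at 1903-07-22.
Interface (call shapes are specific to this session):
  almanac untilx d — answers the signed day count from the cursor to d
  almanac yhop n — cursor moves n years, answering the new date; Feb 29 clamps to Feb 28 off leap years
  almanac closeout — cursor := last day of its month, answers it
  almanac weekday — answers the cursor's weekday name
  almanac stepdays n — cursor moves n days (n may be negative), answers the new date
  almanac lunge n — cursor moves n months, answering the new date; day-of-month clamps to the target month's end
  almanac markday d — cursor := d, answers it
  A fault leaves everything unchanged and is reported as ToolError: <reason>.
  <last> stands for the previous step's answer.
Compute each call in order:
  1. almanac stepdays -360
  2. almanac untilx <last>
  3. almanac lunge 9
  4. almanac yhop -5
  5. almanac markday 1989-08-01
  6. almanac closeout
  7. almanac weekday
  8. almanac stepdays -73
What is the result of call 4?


Next I call almanac stepdays passing -360, which returns 1902-07-27.
I run almanac untilx passing <last>, and get 0.
I call almanac lunge passing 9, yielding 1903-04-27.
I invoke almanac yhop passing -5, and observe 1898-04-27.
Calling almanac markday passing 1989-08-01, which returns 1989-08-01.
Using almanac closeout(), giving 1989-08-31.
I call almanac weekday, and get Thursday.
I use almanac stepdays passing -73, → 1989-06-19.

Answer: 1898-04-27


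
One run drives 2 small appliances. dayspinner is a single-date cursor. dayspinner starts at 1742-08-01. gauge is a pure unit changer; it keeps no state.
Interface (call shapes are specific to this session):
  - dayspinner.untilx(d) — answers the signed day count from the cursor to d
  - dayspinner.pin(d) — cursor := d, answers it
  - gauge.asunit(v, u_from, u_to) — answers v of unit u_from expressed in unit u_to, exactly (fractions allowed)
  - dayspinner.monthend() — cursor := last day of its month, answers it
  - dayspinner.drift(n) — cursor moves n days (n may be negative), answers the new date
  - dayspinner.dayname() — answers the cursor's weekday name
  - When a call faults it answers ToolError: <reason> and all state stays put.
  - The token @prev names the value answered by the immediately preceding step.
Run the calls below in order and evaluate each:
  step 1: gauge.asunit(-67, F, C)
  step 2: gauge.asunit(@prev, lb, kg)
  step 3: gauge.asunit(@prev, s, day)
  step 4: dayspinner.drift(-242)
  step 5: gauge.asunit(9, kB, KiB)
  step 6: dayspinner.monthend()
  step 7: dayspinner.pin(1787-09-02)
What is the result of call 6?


! asunit(-67, F, C) : -55
! asunit(@prev, lb, kg) : -498951607/20000000
! asunit(@prev, s, day) : -498951607/1728000000000
! drift(-242) : 1741-12-02
! asunit(9, kB, KiB) : 1125/128
! monthend() : 1741-12-31
! pin(1787-09-02) : 1787-09-02

Answer: 1741-12-31


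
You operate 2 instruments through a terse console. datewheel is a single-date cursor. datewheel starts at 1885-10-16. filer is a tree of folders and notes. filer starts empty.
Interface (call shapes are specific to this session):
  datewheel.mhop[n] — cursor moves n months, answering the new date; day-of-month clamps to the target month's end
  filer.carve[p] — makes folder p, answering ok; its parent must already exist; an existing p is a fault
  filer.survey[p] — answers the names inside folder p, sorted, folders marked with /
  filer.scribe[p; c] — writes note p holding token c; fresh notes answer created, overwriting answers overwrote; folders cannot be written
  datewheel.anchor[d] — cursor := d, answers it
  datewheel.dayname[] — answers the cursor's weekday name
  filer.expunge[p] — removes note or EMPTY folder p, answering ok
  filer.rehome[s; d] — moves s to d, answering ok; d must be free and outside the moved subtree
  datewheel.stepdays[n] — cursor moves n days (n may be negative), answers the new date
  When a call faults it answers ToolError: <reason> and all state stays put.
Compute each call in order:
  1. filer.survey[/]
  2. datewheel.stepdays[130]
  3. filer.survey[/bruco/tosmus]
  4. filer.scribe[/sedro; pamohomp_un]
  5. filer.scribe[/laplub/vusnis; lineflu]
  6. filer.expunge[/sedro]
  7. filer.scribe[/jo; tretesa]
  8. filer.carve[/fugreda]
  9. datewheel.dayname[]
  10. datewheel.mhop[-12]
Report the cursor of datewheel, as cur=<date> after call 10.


I use survey on p=/, → [].
I invoke stepdays on n=130, → 1886-02-23.
I call survey on p=/bruco/tosmus: ToolError: not found.
I use scribe on p=/sedro, c=pamohomp_un, and see created.
I use scribe on p=/laplub/vusnis, c=lineflu, and observe ToolError: no parent.
Calling expunge on p=/sedro, → ok.
Next I call scribe on p=/jo, c=tretesa, — result: created.
I run carve on p=/fugreda, → ok.
Invoking dayname(), giving Tuesday.
Using mhop on n=-12, → 1885-02-23.

Answer: cur=1885-02-23


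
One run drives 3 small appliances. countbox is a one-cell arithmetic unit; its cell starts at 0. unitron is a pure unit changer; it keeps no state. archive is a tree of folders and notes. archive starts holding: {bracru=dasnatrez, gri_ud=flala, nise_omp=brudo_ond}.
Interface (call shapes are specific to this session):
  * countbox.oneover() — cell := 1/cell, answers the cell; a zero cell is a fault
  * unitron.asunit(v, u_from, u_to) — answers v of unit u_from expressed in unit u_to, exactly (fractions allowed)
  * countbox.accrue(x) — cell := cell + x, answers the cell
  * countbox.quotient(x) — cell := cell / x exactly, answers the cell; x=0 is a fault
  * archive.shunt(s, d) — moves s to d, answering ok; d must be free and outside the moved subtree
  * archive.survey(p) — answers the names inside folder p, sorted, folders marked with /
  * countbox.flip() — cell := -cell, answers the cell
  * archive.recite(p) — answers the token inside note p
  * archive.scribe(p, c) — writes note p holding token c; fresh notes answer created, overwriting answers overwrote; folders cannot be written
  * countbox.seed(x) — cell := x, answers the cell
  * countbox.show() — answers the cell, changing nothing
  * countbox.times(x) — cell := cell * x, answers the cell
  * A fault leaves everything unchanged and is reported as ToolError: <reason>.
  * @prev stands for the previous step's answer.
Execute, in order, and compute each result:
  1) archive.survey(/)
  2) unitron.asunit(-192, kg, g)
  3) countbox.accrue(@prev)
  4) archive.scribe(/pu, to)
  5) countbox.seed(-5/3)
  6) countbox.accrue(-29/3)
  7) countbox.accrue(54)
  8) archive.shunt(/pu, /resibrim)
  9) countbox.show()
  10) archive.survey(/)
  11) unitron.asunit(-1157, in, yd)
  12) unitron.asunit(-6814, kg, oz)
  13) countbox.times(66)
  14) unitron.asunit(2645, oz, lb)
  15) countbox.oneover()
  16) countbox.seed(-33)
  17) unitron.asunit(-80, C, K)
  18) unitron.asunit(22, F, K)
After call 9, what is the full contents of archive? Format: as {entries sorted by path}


% archive.survey(p=/) => [bracru, gri_ud, nise_omp]
% unitron.asunit(v=-192, u_from=kg, u_to=g) => -192000
% countbox.accrue(x=@prev) => -192000
% archive.scribe(p=/pu, c=to) => created
% countbox.seed(x=-5/3) => -5/3
% countbox.accrue(x=-29/3) => -34/3
% countbox.accrue(x=54) => 128/3
% archive.shunt(s=/pu, d=/resibrim) => ok
% countbox.show() => 128/3
% archive.survey(p=/) => [bracru, gri_ud, nise_omp, resibrim]
% unitron.asunit(v=-1157, u_from=in, u_to=yd) => -1157/36
% unitron.asunit(v=-6814, u_from=kg, u_to=oz) => -10902400000000/45359237
% countbox.times(x=66) => 2816
% unitron.asunit(v=2645, u_from=oz, u_to=lb) => 2645/16
% countbox.oneover() => 1/2816
% countbox.seed(x=-33) => -33
% unitron.asunit(v=-80, u_from=C, u_to=K) => 3863/20
% unitron.asunit(v=22, u_from=F, u_to=K) => 48167/180

Answer: {bracru=dasnatrez, gri_ud=flala, nise_omp=brudo_ond, resibrim=to}
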